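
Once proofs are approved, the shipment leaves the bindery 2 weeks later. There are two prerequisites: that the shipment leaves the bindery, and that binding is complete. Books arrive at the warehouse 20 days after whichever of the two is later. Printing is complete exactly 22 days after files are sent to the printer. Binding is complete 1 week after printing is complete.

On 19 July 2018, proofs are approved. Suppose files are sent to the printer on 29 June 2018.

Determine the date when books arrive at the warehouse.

Proofs are approved: Jul 19, 2018.
The shipment leaves the bindery: Jul 19, 2018 + 2 weeks = Aug 2, 2018.
Files are sent to the printer: Jun 29, 2018.
Printing is complete: Jun 29, 2018 + 22 days = Jul 21, 2018.
Binding is complete: Jul 21, 2018 + 1 week = Jul 28, 2018.
Both prerequisites met — the shipment leaves the bindery (Aug 2, 2018), binding is complete (Jul 28, 2018); the later is Aug 2, 2018.
Books arrive at the warehouse: Aug 2, 2018 + 20 days = Aug 22, 2018.

22 August 2018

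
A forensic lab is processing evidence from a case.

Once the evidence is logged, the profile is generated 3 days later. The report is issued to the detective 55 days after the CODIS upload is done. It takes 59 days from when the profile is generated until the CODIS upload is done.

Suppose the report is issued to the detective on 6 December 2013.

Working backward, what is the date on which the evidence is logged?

11 August 2013

The report is issued to the detective: Dec 6, 2013.
The CODIS upload is done: Dec 6, 2013 − 55 days = Oct 12, 2013.
The profile is generated: Oct 12, 2013 − 59 days = Aug 14, 2013.
The evidence is logged: Aug 14, 2013 − 3 days = Aug 11, 2013.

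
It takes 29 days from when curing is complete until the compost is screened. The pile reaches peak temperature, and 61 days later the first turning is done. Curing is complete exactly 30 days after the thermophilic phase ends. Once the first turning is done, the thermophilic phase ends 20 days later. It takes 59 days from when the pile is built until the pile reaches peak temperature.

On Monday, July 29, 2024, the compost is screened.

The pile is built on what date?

Friday, January 12, 2024

The compost is screened: Jul 29, 2024.
Curing is complete: Jul 29, 2024 − 29 days = Jun 30, 2024.
The thermophilic phase ends: Jun 30, 2024 − 30 days = May 31, 2024.
The first turning is done: May 31, 2024 − 20 days = May 11, 2024.
The pile reaches peak temperature: May 11, 2024 − 61 days = Mar 11, 2024.
The pile is built: Mar 11, 2024 − 59 days = Jan 12, 2024.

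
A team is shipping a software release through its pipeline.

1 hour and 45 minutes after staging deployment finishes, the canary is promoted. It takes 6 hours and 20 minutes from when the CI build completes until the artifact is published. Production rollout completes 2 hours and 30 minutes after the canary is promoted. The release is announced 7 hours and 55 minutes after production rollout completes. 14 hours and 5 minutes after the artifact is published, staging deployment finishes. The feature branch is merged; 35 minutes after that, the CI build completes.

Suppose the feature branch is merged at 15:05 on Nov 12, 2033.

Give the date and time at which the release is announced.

00:15 on Nov 14, 2033

The feature branch is merged: 15:05 Nov 12, 2033.
The CI build completes: 15:05 Nov 12, 2033 + 35m = 15:40 Nov 12, 2033.
The artifact is published: 15:40 Nov 12, 2033 + 6h20m = 22:00 Nov 12, 2033.
Staging deployment finishes: 22:00 Nov 12, 2033 + 14h05m = 12:05 Nov 13, 2033.
The canary is promoted: 12:05 Nov 13, 2033 + 1h45m = 13:50 Nov 13, 2033.
Production rollout completes: 13:50 Nov 13, 2033 + 2h30m = 16:20 Nov 13, 2033.
The release is announced: 16:20 Nov 13, 2033 + 7h55m = 00:15 Nov 14, 2033.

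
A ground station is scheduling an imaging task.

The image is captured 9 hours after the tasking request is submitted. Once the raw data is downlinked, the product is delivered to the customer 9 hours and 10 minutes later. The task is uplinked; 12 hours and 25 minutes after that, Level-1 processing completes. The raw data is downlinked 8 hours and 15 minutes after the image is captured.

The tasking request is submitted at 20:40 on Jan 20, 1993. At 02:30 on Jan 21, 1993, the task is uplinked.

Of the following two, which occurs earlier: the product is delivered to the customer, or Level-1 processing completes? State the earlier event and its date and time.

Level-1 processing completes — 14:55 on Jan 21, 1993

The tasking request is submitted: 20:40 Jan 20, 1993.
The image is captured: 20:40 Jan 20, 1993 + 9h = 05:40 Jan 21, 1993.
The raw data is downlinked: 05:40 Jan 21, 1993 + 8h15m = 13:55 Jan 21, 1993.
The product is delivered to the customer: 13:55 Jan 21, 1993 + 9h10m = 23:05 Jan 21, 1993.
The task is uplinked: 02:30 Jan 21, 1993.
Level-1 processing completes: 02:30 Jan 21, 1993 + 12h25m = 14:55 Jan 21, 1993.
Comparing: the product is delivered to the customer at 23:05 Jan 21, 1993 vs Level-1 processing completes at 14:55 Jan 21, 1993. Earlier: Level-1 processing completes.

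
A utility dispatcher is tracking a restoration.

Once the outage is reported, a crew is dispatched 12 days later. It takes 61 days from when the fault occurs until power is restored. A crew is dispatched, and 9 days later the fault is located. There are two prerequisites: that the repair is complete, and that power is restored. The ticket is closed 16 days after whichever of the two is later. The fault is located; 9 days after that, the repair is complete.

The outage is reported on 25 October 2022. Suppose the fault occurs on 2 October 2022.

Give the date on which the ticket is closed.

The outage is reported: Oct 25, 2022.
A crew is dispatched: Oct 25, 2022 + 12 days = Nov 6, 2022.
The fault is located: Nov 6, 2022 + 9 days = Nov 15, 2022.
The repair is complete: Nov 15, 2022 + 9 days = Nov 24, 2022.
The fault occurs: Oct 2, 2022.
Power is restored: Oct 2, 2022 + 61 days = Dec 2, 2022.
Both prerequisites met — the repair is complete (Nov 24, 2022), power is restored (Dec 2, 2022); the later is Dec 2, 2022.
The ticket is closed: Dec 2, 2022 + 16 days = Dec 18, 2022.

18 December 2022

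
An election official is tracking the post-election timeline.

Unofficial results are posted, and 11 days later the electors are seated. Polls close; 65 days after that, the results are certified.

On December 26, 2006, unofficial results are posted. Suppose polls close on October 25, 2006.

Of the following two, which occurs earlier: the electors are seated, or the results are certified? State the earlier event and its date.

The results are certified — December 29, 2006

Unofficial results are posted: Dec 26, 2006.
The electors are seated: Dec 26, 2006 + 11 days = Jan 6, 2007.
Polls close: Oct 25, 2006.
The results are certified: Oct 25, 2006 + 65 days = Dec 29, 2006.
Comparing: the electors are seated on Jan 6, 2007 vs the results are certified on Dec 29, 2006. Earlier: the results are certified.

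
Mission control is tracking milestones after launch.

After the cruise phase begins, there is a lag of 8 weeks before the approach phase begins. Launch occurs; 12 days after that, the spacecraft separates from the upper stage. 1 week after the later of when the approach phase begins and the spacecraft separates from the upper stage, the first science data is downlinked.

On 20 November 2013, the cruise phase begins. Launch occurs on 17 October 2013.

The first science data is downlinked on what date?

The cruise phase begins: Nov 20, 2013.
The approach phase begins: Nov 20, 2013 + 8 weeks = Jan 15, 2014.
Launch occurs: Oct 17, 2013.
The spacecraft separates from the upper stage: Oct 17, 2013 + 12 days = Oct 29, 2013.
Both prerequisites met — the approach phase begins (Jan 15, 2014), the spacecraft separates from the upper stage (Oct 29, 2013); the later is Jan 15, 2014.
The first science data is downlinked: Jan 15, 2014 + 1 week = Jan 22, 2014.

22 January 2014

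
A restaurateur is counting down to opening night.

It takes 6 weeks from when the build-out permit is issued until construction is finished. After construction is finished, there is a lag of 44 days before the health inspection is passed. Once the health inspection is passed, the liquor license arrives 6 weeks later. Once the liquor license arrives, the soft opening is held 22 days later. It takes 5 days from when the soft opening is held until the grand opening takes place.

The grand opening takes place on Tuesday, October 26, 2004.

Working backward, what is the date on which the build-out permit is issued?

Monday, May 24, 2004

The grand opening takes place: Oct 26, 2004.
The soft opening is held: Oct 26, 2004 − 5 days = Oct 21, 2004.
The liquor license arrives: Oct 21, 2004 − 22 days = Sep 29, 2004.
The health inspection is passed: Sep 29, 2004 − 6 weeks = Aug 18, 2004.
Construction is finished: Aug 18, 2004 − 44 days = Jul 5, 2004.
The build-out permit is issued: Jul 5, 2004 − 6 weeks = May 24, 2004.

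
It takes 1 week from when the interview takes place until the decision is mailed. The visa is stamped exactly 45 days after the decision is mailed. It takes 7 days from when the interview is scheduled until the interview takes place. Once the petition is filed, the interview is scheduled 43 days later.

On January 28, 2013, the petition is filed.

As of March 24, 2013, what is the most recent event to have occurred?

The petition is filed: Jan 28, 2013.
The interview is scheduled: Jan 28, 2013 + 43 days = Mar 12, 2013.
The interview takes place: Mar 12, 2013 + 7 days = Mar 19, 2013.
The decision is mailed: Mar 19, 2013 + 1 week = Mar 26, 2013.
The visa is stamped: Mar 26, 2013 + 45 days = May 10, 2013.
Mar 24, 2013 falls between when the interview takes place (Mar 19, 2013) and when the decision is mailed (Mar 26, 2013).

The interview takes place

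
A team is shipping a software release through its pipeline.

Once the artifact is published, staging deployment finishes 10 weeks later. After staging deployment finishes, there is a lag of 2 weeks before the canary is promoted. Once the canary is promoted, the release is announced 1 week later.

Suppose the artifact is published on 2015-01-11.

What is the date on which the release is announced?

2015-04-12

The artifact is published: Jan 11, 2015.
Staging deployment finishes: Jan 11, 2015 + 10 weeks = Mar 22, 2015.
The canary is promoted: Mar 22, 2015 + 2 weeks = Apr 5, 2015.
The release is announced: Apr 5, 2015 + 1 week = Apr 12, 2015.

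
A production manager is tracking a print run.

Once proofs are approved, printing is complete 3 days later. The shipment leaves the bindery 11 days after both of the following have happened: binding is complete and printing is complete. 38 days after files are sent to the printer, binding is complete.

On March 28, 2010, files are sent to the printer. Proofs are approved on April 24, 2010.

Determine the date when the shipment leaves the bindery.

Files are sent to the printer: Mar 28, 2010.
Binding is complete: Mar 28, 2010 + 38 days = May 5, 2010.
Proofs are approved: Apr 24, 2010.
Printing is complete: Apr 24, 2010 + 3 days = Apr 27, 2010.
Both prerequisites met — binding is complete (May 5, 2010), printing is complete (Apr 27, 2010); the later is May 5, 2010.
The shipment leaves the bindery: May 5, 2010 + 11 days = May 16, 2010.

May 16, 2010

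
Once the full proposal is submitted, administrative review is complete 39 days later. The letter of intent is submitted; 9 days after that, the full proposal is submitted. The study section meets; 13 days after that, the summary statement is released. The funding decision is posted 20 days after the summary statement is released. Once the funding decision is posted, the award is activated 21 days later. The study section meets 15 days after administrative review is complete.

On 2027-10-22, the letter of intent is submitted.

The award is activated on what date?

2028-02-16

The letter of intent is submitted: Oct 22, 2027.
The full proposal is submitted: Oct 22, 2027 + 9 days = Oct 31, 2027.
Administrative review is complete: Oct 31, 2027 + 39 days = Dec 9, 2027.
The study section meets: Dec 9, 2027 + 15 days = Dec 24, 2027.
The summary statement is released: Dec 24, 2027 + 13 days = Jan 6, 2028.
The funding decision is posted: Jan 6, 2028 + 20 days = Jan 26, 2028.
The award is activated: Jan 26, 2028 + 21 days = Feb 16, 2028.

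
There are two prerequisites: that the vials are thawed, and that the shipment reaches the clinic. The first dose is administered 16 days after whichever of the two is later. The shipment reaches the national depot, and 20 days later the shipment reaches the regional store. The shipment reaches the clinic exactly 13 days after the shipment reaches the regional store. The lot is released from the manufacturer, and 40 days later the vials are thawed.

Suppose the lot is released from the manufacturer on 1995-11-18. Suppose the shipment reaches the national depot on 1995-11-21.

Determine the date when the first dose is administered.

The lot is released from the manufacturer: Nov 18, 1995.
The vials are thawed: Nov 18, 1995 + 40 days = Dec 28, 1995.
The shipment reaches the national depot: Nov 21, 1995.
The shipment reaches the regional store: Nov 21, 1995 + 20 days = Dec 11, 1995.
The shipment reaches the clinic: Dec 11, 1995 + 13 days = Dec 24, 1995.
Both prerequisites met — the vials are thawed (Dec 28, 1995), the shipment reaches the clinic (Dec 24, 1995); the later is Dec 28, 1995.
The first dose is administered: Dec 28, 1995 + 16 days = Jan 13, 1996.

1996-01-13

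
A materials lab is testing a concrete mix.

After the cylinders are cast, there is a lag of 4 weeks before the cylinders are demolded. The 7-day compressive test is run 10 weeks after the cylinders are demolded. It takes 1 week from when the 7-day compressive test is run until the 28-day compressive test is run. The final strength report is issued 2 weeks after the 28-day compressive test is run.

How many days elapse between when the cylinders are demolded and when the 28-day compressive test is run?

Causal path: the cylinders are demolded → the 7-day compressive test is run → the 28-day compressive test is run.
Total delay along the path: 10 + 1 weeks = 11 weeks = 77 days.

77 days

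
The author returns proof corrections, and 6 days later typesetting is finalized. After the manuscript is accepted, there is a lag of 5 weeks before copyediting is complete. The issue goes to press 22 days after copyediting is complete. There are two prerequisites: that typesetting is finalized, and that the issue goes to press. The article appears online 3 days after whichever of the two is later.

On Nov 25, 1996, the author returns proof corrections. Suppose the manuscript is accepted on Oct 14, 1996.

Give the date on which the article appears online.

The author returns proof corrections: Nov 25, 1996.
Typesetting is finalized: Nov 25, 1996 + 6 days = Dec 1, 1996.
The manuscript is accepted: Oct 14, 1996.
Copyediting is complete: Oct 14, 1996 + 5 weeks = Nov 18, 1996.
The issue goes to press: Nov 18, 1996 + 22 days = Dec 10, 1996.
Both prerequisites met — typesetting is finalized (Dec 1, 1996), the issue goes to press (Dec 10, 1996); the later is Dec 10, 1996.
The article appears online: Dec 10, 1996 + 3 days = Dec 13, 1996.

Dec 13, 1996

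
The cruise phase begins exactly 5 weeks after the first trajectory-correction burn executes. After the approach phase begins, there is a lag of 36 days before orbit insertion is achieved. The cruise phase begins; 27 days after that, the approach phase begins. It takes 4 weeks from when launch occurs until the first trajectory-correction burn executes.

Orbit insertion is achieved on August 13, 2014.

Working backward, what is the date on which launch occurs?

Orbit insertion is achieved: Aug 13, 2014.
The approach phase begins: Aug 13, 2014 − 36 days = Jul 8, 2014.
The cruise phase begins: Jul 8, 2014 − 27 days = Jun 11, 2014.
The first trajectory-correction burn executes: Jun 11, 2014 − 5 weeks = May 7, 2014.
Launch occurs: May 7, 2014 − 4 weeks = Apr 9, 2014.

April 9, 2014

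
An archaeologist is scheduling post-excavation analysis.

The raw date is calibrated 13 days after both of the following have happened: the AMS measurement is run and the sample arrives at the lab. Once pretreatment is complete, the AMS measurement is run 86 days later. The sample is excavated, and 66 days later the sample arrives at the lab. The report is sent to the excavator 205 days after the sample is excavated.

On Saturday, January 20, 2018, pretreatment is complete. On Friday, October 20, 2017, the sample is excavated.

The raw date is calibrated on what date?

Pretreatment is complete: Jan 20, 2018.
The AMS measurement is run: Jan 20, 2018 + 86 days = Apr 16, 2018.
The sample is excavated: Oct 20, 2017.
The sample arrives at the lab: Oct 20, 2017 + 66 days = Dec 25, 2017.
Both prerequisites met — the AMS measurement is run (Apr 16, 2018), the sample arrives at the lab (Dec 25, 2017); the later is Apr 16, 2018.
The raw date is calibrated: Apr 16, 2018 + 13 days = Apr 29, 2018.

Sunday, April 29, 2018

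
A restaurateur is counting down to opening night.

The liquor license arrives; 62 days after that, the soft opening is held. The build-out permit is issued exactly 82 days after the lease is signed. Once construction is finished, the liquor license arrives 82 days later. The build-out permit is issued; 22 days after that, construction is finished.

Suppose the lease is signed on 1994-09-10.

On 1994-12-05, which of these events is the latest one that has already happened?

The build-out permit is issued

The lease is signed: Sep 10, 1994.
The build-out permit is issued: Sep 10, 1994 + 82 days = Dec 1, 1994.
Construction is finished: Dec 1, 1994 + 22 days = Dec 23, 1994.
The liquor license arrives: Dec 23, 1994 + 82 days = Mar 15, 1995.
The soft opening is held: Mar 15, 1995 + 62 days = May 16, 1995.
Dec 5, 1994 falls between when the build-out permit is issued (Dec 1, 1994) and when construction is finished (Dec 23, 1994).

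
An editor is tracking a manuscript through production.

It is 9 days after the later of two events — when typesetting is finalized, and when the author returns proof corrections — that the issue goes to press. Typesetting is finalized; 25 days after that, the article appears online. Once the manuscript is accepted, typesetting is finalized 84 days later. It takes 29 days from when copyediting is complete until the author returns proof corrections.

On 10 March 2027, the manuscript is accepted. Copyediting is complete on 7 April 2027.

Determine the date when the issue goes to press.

11 June 2027

The manuscript is accepted: Mar 10, 2027.
Typesetting is finalized: Mar 10, 2027 + 84 days = Jun 2, 2027.
Copyediting is complete: Apr 7, 2027.
The author returns proof corrections: Apr 7, 2027 + 29 days = May 6, 2027.
Both prerequisites met — typesetting is finalized (Jun 2, 2027), the author returns proof corrections (May 6, 2027); the later is Jun 2, 2027.
The issue goes to press: Jun 2, 2027 + 9 days = Jun 11, 2027.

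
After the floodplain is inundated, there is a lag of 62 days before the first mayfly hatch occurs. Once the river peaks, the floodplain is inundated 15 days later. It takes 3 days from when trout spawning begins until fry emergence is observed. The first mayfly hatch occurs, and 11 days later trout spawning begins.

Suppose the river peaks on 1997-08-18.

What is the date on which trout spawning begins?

The river peaks: Aug 18, 1997.
The floodplain is inundated: Aug 18, 1997 + 15 days = Sep 2, 1997.
The first mayfly hatch occurs: Sep 2, 1997 + 62 days = Nov 3, 1997.
Trout spawning begins: Nov 3, 1997 + 11 days = Nov 14, 1997.

1997-11-14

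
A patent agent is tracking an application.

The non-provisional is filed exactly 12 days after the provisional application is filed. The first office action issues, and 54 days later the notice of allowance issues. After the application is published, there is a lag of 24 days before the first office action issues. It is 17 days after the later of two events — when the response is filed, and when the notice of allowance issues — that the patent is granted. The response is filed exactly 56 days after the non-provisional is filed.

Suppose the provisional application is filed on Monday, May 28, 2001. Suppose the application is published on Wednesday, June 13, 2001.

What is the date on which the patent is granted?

The provisional application is filed: May 28, 2001.
The non-provisional is filed: May 28, 2001 + 12 days = Jun 9, 2001.
The response is filed: Jun 9, 2001 + 56 days = Aug 4, 2001.
The application is published: Jun 13, 2001.
The first office action issues: Jun 13, 2001 + 24 days = Jul 7, 2001.
The notice of allowance issues: Jul 7, 2001 + 54 days = Aug 30, 2001.
Both prerequisites met — the response is filed (Aug 4, 2001), the notice of allowance issues (Aug 30, 2001); the later is Aug 30, 2001.
The patent is granted: Aug 30, 2001 + 17 days = Sep 16, 2001.

Sunday, September 16, 2001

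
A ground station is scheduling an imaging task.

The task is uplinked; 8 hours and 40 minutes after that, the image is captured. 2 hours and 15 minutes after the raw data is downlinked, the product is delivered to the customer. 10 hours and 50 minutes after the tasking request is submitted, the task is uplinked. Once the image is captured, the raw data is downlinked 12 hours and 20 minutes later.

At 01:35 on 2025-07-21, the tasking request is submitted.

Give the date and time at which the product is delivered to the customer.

11:40 on 2025-07-22

The tasking request is submitted: 01:35 Jul 21, 2025.
The task is uplinked: 01:35 Jul 21, 2025 + 10h50m = 12:25 Jul 21, 2025.
The image is captured: 12:25 Jul 21, 2025 + 8h40m = 21:05 Jul 21, 2025.
The raw data is downlinked: 21:05 Jul 21, 2025 + 12h20m = 09:25 Jul 22, 2025.
The product is delivered to the customer: 09:25 Jul 22, 2025 + 2h15m = 11:40 Jul 22, 2025.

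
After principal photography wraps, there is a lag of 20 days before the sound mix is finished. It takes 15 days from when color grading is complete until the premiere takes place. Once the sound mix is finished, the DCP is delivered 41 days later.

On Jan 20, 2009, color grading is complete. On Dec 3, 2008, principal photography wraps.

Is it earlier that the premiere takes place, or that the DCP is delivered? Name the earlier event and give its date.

Color grading is complete: Jan 20, 2009.
The premiere takes place: Jan 20, 2009 + 15 days = Feb 4, 2009.
Principal photography wraps: Dec 3, 2008.
The sound mix is finished: Dec 3, 2008 + 20 days = Dec 23, 2008.
The DCP is delivered: Dec 23, 2008 + 41 days = Feb 2, 2009.
Comparing: the premiere takes place on Feb 4, 2009 vs the DCP is delivered on Feb 2, 2009. Earlier: the DCP is delivered.

The DCP is delivered — Feb 2, 2009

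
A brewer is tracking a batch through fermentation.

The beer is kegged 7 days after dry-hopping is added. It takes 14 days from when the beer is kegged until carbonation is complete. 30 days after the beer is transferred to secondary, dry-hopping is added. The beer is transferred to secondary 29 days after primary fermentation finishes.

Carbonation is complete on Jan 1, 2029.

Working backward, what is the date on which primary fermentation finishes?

Carbonation is complete: Jan 1, 2029.
The beer is kegged: Jan 1, 2029 − 14 days = Dec 18, 2028.
Dry-hopping is added: Dec 18, 2028 − 7 days = Dec 11, 2028.
The beer is transferred to secondary: Dec 11, 2028 − 30 days = Nov 11, 2028.
Primary fermentation finishes: Nov 11, 2028 − 29 days = Oct 13, 2028.

Oct 13, 2028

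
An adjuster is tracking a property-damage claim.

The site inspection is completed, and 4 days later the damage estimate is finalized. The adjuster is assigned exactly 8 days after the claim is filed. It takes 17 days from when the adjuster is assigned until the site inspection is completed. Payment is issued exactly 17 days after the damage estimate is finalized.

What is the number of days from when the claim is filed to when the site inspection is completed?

Causal path: the claim is filed → the adjuster is assigned → the site inspection is completed.
Total delay along the path: 8 + 17 = 25 days.

25 days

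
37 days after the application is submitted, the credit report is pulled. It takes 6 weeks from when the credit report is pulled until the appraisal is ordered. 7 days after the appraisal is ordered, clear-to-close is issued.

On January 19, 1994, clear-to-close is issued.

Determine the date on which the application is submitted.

Clear-to-close is issued: Jan 19, 1994.
The appraisal is ordered: Jan 19, 1994 − 7 days = Jan 12, 1994.
The credit report is pulled: Jan 12, 1994 − 6 weeks = Dec 1, 1993.
The application is submitted: Dec 1, 1993 − 37 days = Oct 25, 1993.

October 25, 1993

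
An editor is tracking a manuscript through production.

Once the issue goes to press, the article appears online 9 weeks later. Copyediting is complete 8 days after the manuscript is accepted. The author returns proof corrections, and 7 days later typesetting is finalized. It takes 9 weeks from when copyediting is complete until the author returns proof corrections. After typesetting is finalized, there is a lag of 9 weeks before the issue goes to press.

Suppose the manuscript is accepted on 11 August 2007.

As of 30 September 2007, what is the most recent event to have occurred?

The manuscript is accepted: Aug 11, 2007.
Copyediting is complete: Aug 11, 2007 + 8 days = Aug 19, 2007.
The author returns proof corrections: Aug 19, 2007 + 9 weeks = Oct 21, 2007.
Typesetting is finalized: Oct 21, 2007 + 7 days = Oct 28, 2007.
The issue goes to press: Oct 28, 2007 + 9 weeks = Dec 30, 2007.
The article appears online: Dec 30, 2007 + 9 weeks = Mar 2, 2008.
Sep 30, 2007 falls between when copyediting is complete (Aug 19, 2007) and when the author returns proof corrections (Oct 21, 2007).

Copyediting is complete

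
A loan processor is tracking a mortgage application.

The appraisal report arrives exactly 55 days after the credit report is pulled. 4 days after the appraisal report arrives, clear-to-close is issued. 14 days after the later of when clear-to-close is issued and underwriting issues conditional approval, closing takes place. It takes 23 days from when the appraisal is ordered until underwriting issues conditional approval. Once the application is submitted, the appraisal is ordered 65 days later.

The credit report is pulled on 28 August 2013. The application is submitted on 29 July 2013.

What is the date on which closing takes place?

9 November 2013

The credit report is pulled: Aug 28, 2013.
The appraisal report arrives: Aug 28, 2013 + 55 days = Oct 22, 2013.
Clear-to-close is issued: Oct 22, 2013 + 4 days = Oct 26, 2013.
The application is submitted: Jul 29, 2013.
The appraisal is ordered: Jul 29, 2013 + 65 days = Oct 2, 2013.
Underwriting issues conditional approval: Oct 2, 2013 + 23 days = Oct 25, 2013.
Both prerequisites met — clear-to-close is issued (Oct 26, 2013), underwriting issues conditional approval (Oct 25, 2013); the later is Oct 26, 2013.
Closing takes place: Oct 26, 2013 + 14 days = Nov 9, 2013.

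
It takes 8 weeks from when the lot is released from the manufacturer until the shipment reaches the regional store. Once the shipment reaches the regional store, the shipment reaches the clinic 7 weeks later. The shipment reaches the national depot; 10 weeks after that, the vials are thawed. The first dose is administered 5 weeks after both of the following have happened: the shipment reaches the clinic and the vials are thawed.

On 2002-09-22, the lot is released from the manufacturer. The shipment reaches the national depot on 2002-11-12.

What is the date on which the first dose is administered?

The lot is released from the manufacturer: Sep 22, 2002.
The shipment reaches the regional store: Sep 22, 2002 + 8 weeks = Nov 17, 2002.
The shipment reaches the clinic: Nov 17, 2002 + 7 weeks = Jan 5, 2003.
The shipment reaches the national depot: Nov 12, 2002.
The vials are thawed: Nov 12, 2002 + 10 weeks = Jan 21, 2003.
Both prerequisites met — the shipment reaches the clinic (Jan 5, 2003), the vials are thawed (Jan 21, 2003); the later is Jan 21, 2003.
The first dose is administered: Jan 21, 2003 + 5 weeks = Feb 25, 2003.

2003-02-25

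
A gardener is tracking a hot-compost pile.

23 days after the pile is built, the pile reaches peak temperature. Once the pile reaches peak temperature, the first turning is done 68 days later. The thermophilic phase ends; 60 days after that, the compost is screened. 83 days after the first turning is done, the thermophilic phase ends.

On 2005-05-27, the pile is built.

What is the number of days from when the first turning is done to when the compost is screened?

143 days

Causal path: the first turning is done → the thermophilic phase ends → the compost is screened.
Total delay along the path: 83 + 60 = 143 days.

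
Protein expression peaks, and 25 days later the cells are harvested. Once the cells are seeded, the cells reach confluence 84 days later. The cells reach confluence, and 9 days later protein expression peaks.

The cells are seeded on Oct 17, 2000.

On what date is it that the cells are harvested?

Feb 12, 2001

The cells are seeded: Oct 17, 2000.
The cells reach confluence: Oct 17, 2000 + 84 days = Jan 9, 2001.
Protein expression peaks: Jan 9, 2001 + 9 days = Jan 18, 2001.
The cells are harvested: Jan 18, 2001 + 25 days = Feb 12, 2001.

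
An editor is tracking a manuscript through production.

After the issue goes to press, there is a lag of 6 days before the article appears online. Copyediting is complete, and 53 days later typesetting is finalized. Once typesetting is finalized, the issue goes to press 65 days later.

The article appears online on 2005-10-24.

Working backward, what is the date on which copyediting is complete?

The article appears online: Oct 24, 2005.
The issue goes to press: Oct 24, 2005 − 6 days = Oct 18, 2005.
Typesetting is finalized: Oct 18, 2005 − 65 days = Aug 14, 2005.
Copyediting is complete: Aug 14, 2005 − 53 days = Jun 22, 2005.

2005-06-22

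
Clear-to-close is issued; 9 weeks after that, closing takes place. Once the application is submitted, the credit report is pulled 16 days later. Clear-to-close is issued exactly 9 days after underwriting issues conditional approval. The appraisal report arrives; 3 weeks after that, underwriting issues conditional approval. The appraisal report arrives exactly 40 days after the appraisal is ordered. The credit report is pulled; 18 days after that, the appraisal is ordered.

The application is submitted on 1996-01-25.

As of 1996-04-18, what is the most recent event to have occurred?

The application is submitted: Jan 25, 1996.
The credit report is pulled: Jan 25, 1996 + 16 days = Feb 10, 1996.
The appraisal is ordered: Feb 10, 1996 + 18 days = Feb 28, 1996.
The appraisal report arrives: Feb 28, 1996 + 40 days = Apr 8, 1996.
Underwriting issues conditional approval: Apr 8, 1996 + 3 weeks = Apr 29, 1996.
Clear-to-close is issued: Apr 29, 1996 + 9 days = May 8, 1996.
Closing takes place: May 8, 1996 + 9 weeks = Jul 10, 1996.
Apr 18, 1996 falls between when the appraisal report arrives (Apr 8, 1996) and when underwriting issues conditional approval (Apr 29, 1996).

The appraisal report arrives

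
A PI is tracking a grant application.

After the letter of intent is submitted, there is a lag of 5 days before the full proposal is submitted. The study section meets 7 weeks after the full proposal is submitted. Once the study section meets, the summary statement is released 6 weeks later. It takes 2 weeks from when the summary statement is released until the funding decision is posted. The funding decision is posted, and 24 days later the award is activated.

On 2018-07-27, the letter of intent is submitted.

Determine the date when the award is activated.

2018-12-08

The letter of intent is submitted: Jul 27, 2018.
The full proposal is submitted: Jul 27, 2018 + 5 days = Aug 1, 2018.
The study section meets: Aug 1, 2018 + 7 weeks = Sep 19, 2018.
The summary statement is released: Sep 19, 2018 + 6 weeks = Oct 31, 2018.
The funding decision is posted: Oct 31, 2018 + 2 weeks = Nov 14, 2018.
The award is activated: Nov 14, 2018 + 24 days = Dec 8, 2018.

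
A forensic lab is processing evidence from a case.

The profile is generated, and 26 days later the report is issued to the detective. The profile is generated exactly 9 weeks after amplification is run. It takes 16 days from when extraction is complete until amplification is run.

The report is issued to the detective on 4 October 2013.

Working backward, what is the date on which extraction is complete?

21 June 2013

The report is issued to the detective: Oct 4, 2013.
The profile is generated: Oct 4, 2013 − 26 days = Sep 8, 2013.
Amplification is run: Sep 8, 2013 − 9 weeks = Jul 7, 2013.
Extraction is complete: Jul 7, 2013 − 16 days = Jun 21, 2013.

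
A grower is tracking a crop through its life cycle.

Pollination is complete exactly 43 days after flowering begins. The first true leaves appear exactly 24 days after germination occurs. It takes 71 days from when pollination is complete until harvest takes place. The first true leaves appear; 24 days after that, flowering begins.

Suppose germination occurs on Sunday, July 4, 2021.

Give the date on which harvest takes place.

Germination occurs: Jul 4, 2021.
The first true leaves appear: Jul 4, 2021 + 24 days = Jul 28, 2021.
Flowering begins: Jul 28, 2021 + 24 days = Aug 21, 2021.
Pollination is complete: Aug 21, 2021 + 43 days = Oct 3, 2021.
Harvest takes place: Oct 3, 2021 + 71 days = Dec 13, 2021.

Monday, December 13, 2021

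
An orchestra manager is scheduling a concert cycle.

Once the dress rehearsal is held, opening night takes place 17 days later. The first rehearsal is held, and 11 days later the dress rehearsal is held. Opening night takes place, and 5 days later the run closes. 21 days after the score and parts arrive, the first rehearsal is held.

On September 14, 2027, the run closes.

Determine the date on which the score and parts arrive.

July 22, 2027

The run closes: Sep 14, 2027.
Opening night takes place: Sep 14, 2027 − 5 days = Sep 9, 2027.
The dress rehearsal is held: Sep 9, 2027 − 17 days = Aug 23, 2027.
The first rehearsal is held: Aug 23, 2027 − 11 days = Aug 12, 2027.
The score and parts arrive: Aug 12, 2027 − 21 days = Jul 22, 2027.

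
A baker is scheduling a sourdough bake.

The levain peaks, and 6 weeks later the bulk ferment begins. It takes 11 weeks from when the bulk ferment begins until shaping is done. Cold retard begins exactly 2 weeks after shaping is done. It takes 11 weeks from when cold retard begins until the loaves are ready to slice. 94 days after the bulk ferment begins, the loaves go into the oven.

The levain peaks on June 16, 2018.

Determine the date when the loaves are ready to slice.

January 12, 2019

The levain peaks: Jun 16, 2018.
The bulk ferment begins: Jun 16, 2018 + 6 weeks = Jul 28, 2018.
Shaping is done: Jul 28, 2018 + 11 weeks = Oct 13, 2018.
Cold retard begins: Oct 13, 2018 + 2 weeks = Oct 27, 2018.
The loaves are ready to slice: Oct 27, 2018 + 11 weeks = Jan 12, 2019.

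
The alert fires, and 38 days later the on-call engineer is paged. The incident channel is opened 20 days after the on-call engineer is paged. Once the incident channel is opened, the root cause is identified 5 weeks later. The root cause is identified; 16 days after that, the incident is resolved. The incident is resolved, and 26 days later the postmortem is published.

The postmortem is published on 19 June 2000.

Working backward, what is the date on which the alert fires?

The postmortem is published: Jun 19, 2000.
The incident is resolved: Jun 19, 2000 − 26 days = May 24, 2000.
The root cause is identified: May 24, 2000 − 16 days = May 8, 2000.
The incident channel is opened: May 8, 2000 − 5 weeks = Apr 3, 2000.
The on-call engineer is paged: Apr 3, 2000 − 20 days = Mar 14, 2000.
The alert fires: Mar 14, 2000 − 38 days = Feb 5, 2000.

5 February 2000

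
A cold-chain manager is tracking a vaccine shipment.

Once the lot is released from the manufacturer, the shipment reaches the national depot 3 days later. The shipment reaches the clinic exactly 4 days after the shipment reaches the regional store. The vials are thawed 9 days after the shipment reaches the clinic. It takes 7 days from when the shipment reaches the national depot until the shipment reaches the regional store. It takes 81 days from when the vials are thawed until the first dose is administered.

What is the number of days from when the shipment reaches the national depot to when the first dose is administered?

Causal path: the shipment reaches the national depot → the shipment reaches the regional store → the shipment reaches the clinic → the vials are thawed → the first dose is administered.
Total delay along the path: 7 + 4 + 9 + 81 = 101 days.

101 days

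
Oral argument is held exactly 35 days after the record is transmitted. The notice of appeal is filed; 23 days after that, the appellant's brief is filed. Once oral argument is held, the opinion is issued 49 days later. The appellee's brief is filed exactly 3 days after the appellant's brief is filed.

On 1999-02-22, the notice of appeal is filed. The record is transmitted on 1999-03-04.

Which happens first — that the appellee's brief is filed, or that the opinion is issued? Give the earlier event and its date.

The notice of appeal is filed: Feb 22, 1999.
The appellant's brief is filed: Feb 22, 1999 + 23 days = Mar 17, 1999.
The appellee's brief is filed: Mar 17, 1999 + 3 days = Mar 20, 1999.
The record is transmitted: Mar 4, 1999.
Oral argument is held: Mar 4, 1999 + 35 days = Apr 8, 1999.
The opinion is issued: Apr 8, 1999 + 49 days = May 27, 1999.
Comparing: the appellee's brief is filed on Mar 20, 1999 vs the opinion is issued on May 27, 1999. Earlier: the appellee's brief is filed.

The appellee's brief is filed — 1999-03-20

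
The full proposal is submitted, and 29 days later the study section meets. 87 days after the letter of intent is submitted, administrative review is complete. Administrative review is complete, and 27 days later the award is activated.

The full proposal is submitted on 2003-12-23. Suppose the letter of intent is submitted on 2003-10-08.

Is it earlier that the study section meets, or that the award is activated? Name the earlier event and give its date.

The study section meets — 2004-01-21

The full proposal is submitted: Dec 23, 2003.
The study section meets: Dec 23, 2003 + 29 days = Jan 21, 2004.
The letter of intent is submitted: Oct 8, 2003.
Administrative review is complete: Oct 8, 2003 + 87 days = Jan 3, 2004.
The award is activated: Jan 3, 2004 + 27 days = Jan 30, 2004.
Comparing: the study section meets on Jan 21, 2004 vs the award is activated on Jan 30, 2004. Earlier: the study section meets.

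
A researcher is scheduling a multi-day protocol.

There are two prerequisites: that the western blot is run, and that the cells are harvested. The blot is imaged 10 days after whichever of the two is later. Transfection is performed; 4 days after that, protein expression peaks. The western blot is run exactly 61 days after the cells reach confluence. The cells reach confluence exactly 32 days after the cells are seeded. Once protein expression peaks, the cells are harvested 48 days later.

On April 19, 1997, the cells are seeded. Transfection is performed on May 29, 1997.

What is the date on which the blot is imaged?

July 31, 1997

The cells are seeded: Apr 19, 1997.
The cells reach confluence: Apr 19, 1997 + 32 days = May 21, 1997.
The western blot is run: May 21, 1997 + 61 days = Jul 21, 1997.
Transfection is performed: May 29, 1997.
Protein expression peaks: May 29, 1997 + 4 days = Jun 2, 1997.
The cells are harvested: Jun 2, 1997 + 48 days = Jul 20, 1997.
Both prerequisites met — the western blot is run (Jul 21, 1997), the cells are harvested (Jul 20, 1997); the later is Jul 21, 1997.
The blot is imaged: Jul 21, 1997 + 10 days = Jul 31, 1997.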